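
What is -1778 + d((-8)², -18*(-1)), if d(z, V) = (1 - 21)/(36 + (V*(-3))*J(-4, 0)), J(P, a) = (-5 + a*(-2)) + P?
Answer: -464068/261 ≈ -1778.0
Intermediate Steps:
J(P, a) = -5 + P - 2*a (J(P, a) = (-5 - 2*a) + P = -5 + P - 2*a)
d(z, V) = -20/(36 + 27*V) (d(z, V) = (1 - 21)/(36 + (V*(-3))*(-5 - 4 - 2*0)) = -20/(36 + (-3*V)*(-5 - 4 + 0)) = -20/(36 - 3*V*(-9)) = -20/(36 + 27*V))
-1778 + d((-8)², -18*(-1)) = -1778 - 20/(36 + 27*(-18*(-1))) = -1778 - 20/(36 + 27*18) = -1778 - 20/(36 + 486) = -1778 - 20/522 = -1778 - 20*1/522 = -1778 - 10/261 = -464068/261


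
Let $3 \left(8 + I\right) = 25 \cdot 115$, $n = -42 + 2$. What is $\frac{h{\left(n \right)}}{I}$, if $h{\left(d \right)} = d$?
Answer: $- \frac{120}{2851} \approx -0.04209$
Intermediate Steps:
$n = -40$
$I = \frac{2851}{3}$ ($I = -8 + \frac{25 \cdot 115}{3} = -8 + \frac{1}{3} \cdot 2875 = -8 + \frac{2875}{3} = \frac{2851}{3} \approx 950.33$)
$\frac{h{\left(n \right)}}{I} = - \frac{40}{\frac{2851}{3}} = \left(-40\right) \frac{3}{2851} = - \frac{120}{2851}$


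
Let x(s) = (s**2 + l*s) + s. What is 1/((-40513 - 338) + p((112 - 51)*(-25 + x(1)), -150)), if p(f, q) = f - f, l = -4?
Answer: -1/40851 ≈ -2.4479e-5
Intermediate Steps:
x(s) = s**2 - 3*s (x(s) = (s**2 - 4*s) + s = s**2 - 3*s)
p(f, q) = 0
1/((-40513 - 338) + p((112 - 51)*(-25 + x(1)), -150)) = 1/((-40513 - 338) + 0) = 1/(-40851 + 0) = 1/(-40851) = -1/40851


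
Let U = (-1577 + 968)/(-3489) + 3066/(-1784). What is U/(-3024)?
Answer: 228829/448155072 ≈ 0.00051060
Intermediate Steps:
U = -1601803/1037396 (U = -609*(-1/3489) + 3066*(-1/1784) = 203/1163 - 1533/892 = -1601803/1037396 ≈ -1.5441)
U/(-3024) = -1601803/1037396/(-3024) = -1601803/1037396*(-1/3024) = 228829/448155072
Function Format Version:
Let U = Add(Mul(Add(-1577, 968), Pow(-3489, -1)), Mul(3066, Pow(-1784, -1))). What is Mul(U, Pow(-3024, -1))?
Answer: Rational(228829, 448155072) ≈ 0.00051060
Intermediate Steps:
U = Rational(-1601803, 1037396) (U = Add(Mul(-609, Rational(-1, 3489)), Mul(3066, Rational(-1, 1784))) = Add(Rational(203, 1163), Rational(-1533, 892)) = Rational(-1601803, 1037396) ≈ -1.5441)
Mul(U, Pow(-3024, -1)) = Mul(Rational(-1601803, 1037396), Pow(-3024, -1)) = Mul(Rational(-1601803, 1037396), Rational(-1, 3024)) = Rational(228829, 448155072)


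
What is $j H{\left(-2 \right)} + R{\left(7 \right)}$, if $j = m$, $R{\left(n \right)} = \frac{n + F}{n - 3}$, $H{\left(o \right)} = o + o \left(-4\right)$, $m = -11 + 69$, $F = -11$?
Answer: $347$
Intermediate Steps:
$m = 58$
$H{\left(o \right)} = - 3 o$ ($H{\left(o \right)} = o - 4 o = - 3 o$)
$R{\left(n \right)} = \frac{-11 + n}{-3 + n}$ ($R{\left(n \right)} = \frac{n - 11}{n - 3} = \frac{-11 + n}{-3 + n}$)
$j = 58$
$j H{\left(-2 \right)} + R{\left(7 \right)} = 58 \left(\left(-3\right) \left(-2\right)\right) + \frac{-11 + 7}{-3 + 7} = 58 \cdot 6 + \frac{1}{4} \left(-4\right) = 348 + \frac{1}{4} \left(-4\right) = 348 - 1 = 347$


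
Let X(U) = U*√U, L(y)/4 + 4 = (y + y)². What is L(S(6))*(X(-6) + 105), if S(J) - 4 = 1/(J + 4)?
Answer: 132804/5 - 37944*I*√6/25 ≈ 26561.0 - 3717.7*I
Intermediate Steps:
S(J) = 4 + 1/(4 + J) (S(J) = 4 + 1/(J + 4) = 4 + 1/(4 + J))
L(y) = -16 + 16*y² (L(y) = -16 + 4*(y + y)² = -16 + 4*(2*y)² = -16 + 4*(4*y²) = -16 + 16*y²)
X(U) = U^(3/2)
L(S(6))*(X(-6) + 105) = (-16 + 16*((17 + 4*6)/(4 + 6))²)*((-6)^(3/2) + 105) = (-16 + 16*((17 + 24)/10)²)*(-6*I*√6 + 105) = (-16 + 16*((⅒)*41)²)*(105 - 6*I*√6) = (-16 + 16*(41/10)²)*(105 - 6*I*√6) = (-16 + 16*(1681/100))*(105 - 6*I*√6) = (-16 + 6724/25)*(105 - 6*I*√6) = 6324*(105 - 6*I*√6)/25 = 132804/5 - 37944*I*√6/25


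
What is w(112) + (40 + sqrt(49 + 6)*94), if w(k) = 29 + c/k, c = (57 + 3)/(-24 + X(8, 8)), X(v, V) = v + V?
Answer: 15441/224 + 94*sqrt(55) ≈ 766.06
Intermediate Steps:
X(v, V) = V + v
c = -15/2 (c = (57 + 3)/(-24 + (8 + 8)) = 60/(-24 + 16) = 60/(-8) = 60*(-1/8) = -15/2 ≈ -7.5000)
w(k) = 29 - 15/(2*k)
w(112) + (40 + sqrt(49 + 6)*94) = (29 - 15/2/112) + (40 + sqrt(49 + 6)*94) = (29 - 15/2*1/112) + (40 + sqrt(55)*94) = (29 - 15/224) + (40 + 94*sqrt(55)) = 6481/224 + (40 + 94*sqrt(55)) = 15441/224 + 94*sqrt(55)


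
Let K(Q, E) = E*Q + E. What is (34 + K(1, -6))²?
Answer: 484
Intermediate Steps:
K(Q, E) = E + E*Q
(34 + K(1, -6))² = (34 - 6*(1 + 1))² = (34 - 6*2)² = (34 - 12)² = 22² = 484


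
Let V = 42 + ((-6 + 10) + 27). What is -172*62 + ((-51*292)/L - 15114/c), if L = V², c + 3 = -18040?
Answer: -14048547746/1317139 ≈ -10666.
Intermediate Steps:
c = -18043 (c = -3 - 18040 = -18043)
V = 73 (V = 42 + (4 + 27) = 42 + 31 = 73)
L = 5329 (L = 73² = 5329)
-172*62 + ((-51*292)/L - 15114/c) = -172*62 + (-51*292/5329 - 15114/(-18043)) = -10664 + (-14892*1/5329 - 15114*(-1/18043)) = -10664 + (-204/73 + 15114/18043) = -10664 - 2577450/1317139 = -14048547746/1317139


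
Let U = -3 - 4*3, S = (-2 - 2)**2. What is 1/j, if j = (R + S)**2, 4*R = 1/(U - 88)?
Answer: 169744/43441281 ≈ 0.0039074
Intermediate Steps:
S = 16 (S = (-4)**2 = 16)
U = -15 (U = -3 - 12 = -15)
R = -1/412 (R = 1/(4*(-15 - 88)) = (1/4)/(-103) = (1/4)*(-1/103) = -1/412 ≈ -0.0024272)
j = 43441281/169744 (j = (-1/412 + 16)**2 = (6591/412)**2 = 43441281/169744 ≈ 255.92)
1/j = 1/(43441281/169744) = 169744/43441281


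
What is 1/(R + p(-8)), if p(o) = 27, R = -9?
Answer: 1/18 ≈ 0.055556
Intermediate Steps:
1/(R + p(-8)) = 1/(-9 + 27) = 1/18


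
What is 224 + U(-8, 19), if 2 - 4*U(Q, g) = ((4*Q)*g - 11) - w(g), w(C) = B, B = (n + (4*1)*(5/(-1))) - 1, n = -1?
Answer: 1495/4 ≈ 373.75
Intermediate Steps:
B = -22 (B = (-1 + (4*1)*(5/(-1))) - 1 = (-1 + 4*(5*(-1))) - 1 = (-1 + 4*(-5)) - 1 = (-1 - 20) - 1 = -21 - 1 = -22)
w(C) = -22
U(Q, g) = -9/4 - Q*g (U(Q, g) = ½ - (((4*Q)*g - 11) - 1*(-22))/4 = ½ - ((4*Q*g - 11) + 22)/4 = ½ - ((-11 + 4*Q*g) + 22)/4 = ½ - (11 + 4*Q*g)/4 = ½ + (-11/4 - Q*g) = -9/4 - Q*g)
224 + U(-8, 19) = 224 + (-9/4 - 1*(-8)*19) = 224 + (-9/4 + 152) = 224 + 599/4 = 1495/4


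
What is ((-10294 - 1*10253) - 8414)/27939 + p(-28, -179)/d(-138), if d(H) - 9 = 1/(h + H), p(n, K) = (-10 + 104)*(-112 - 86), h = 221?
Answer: -981402688/474963 ≈ -2066.3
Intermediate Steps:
p(n, K) = -18612 (p(n, K) = 94*(-198) = -18612)
d(H) = 9 + 1/(221 + H)
((-10294 - 1*10253) - 8414)/27939 + p(-28, -179)/d(-138) = ((-10294 - 1*10253) - 8414)/27939 - 18612*(221 - 138)/(1990 + 9*(-138)) = ((-10294 - 10253) - 8414)*(1/27939) - 18612*83/(1990 - 1242) = (-20547 - 8414)*(1/27939) - 18612/((1/83)*748) = -28961*1/27939 - 18612/748/83 = -28961/27939 - 18612*83/748 = -28961/27939 - 35109/17 = -981402688/474963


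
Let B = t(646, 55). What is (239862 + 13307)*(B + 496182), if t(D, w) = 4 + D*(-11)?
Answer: 123819894520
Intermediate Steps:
t(D, w) = 4 - 11*D
B = -7102 (B = 4 - 11*646 = 4 - 7106 = -7102)
(239862 + 13307)*(B + 496182) = (239862 + 13307)*(-7102 + 496182) = 253169*489080 = 123819894520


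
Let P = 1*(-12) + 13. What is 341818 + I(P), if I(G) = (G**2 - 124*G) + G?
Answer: 341696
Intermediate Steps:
P = 1 (P = -12 + 13 = 1)
I(G) = G**2 - 123*G
341818 + I(P) = 341818 + 1*(-123 + 1) = 341818 + 1*(-122) = 341818 - 122 = 341696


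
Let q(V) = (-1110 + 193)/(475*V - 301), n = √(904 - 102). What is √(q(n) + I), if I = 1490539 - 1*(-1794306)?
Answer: √(-988739262 + 1560301375*√802)/√(-301 + 475*√802) ≈ 1812.4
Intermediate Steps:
n = √802 ≈ 28.320
q(V) = -917/(-301 + 475*V)
I = 3284845 (I = 1490539 + 1794306 = 3284845)
√(q(n) + I) = √(-917/(-301 + 475*√802) + 3284845) = √(3284845 - 917/(-301 + 475*√802))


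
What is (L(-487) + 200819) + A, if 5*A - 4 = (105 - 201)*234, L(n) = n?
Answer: 195840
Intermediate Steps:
A = -4492 (A = 4/5 + ((105 - 201)*234)/5 = 4/5 + (-96*234)/5 = 4/5 + (1/5)*(-22464) = 4/5 - 22464/5 = -4492)
(L(-487) + 200819) + A = (-487 + 200819) - 4492 = 200332 - 4492 = 195840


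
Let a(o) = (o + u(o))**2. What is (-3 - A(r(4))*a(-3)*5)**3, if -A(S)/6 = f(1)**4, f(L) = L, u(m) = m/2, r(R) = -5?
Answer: 1767172329/8 ≈ 2.2090e+8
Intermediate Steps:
u(m) = m/2 (u(m) = m*(1/2) = m/2)
A(S) = -6 (A(S) = -6*1**4 = -6*1 = -6)
a(o) = 9*o**2/4 (a(o) = (o + o/2)**2 = (3*o/2)**2 = 9*o**2/4)
(-3 - A(r(4))*a(-3)*5)**3 = (-3 - (-27*(-3)**2/2)*5)**3 = (-3 - (-27*9/2)*5)**3 = (-3 - (-6*81/4)*5)**3 = (-3 - (-243)*5/2)**3 = (-3 - 1*(-1215/2))**3 = (-3 + 1215/2)**3 = (1209/2)**3 = 1767172329/8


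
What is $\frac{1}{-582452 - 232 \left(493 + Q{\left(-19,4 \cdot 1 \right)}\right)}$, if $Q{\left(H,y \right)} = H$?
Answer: $- \frac{1}{692420} \approx -1.4442 \cdot 10^{-6}$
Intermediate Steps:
$\frac{1}{-582452 - 232 \left(493 + Q{\left(-19,4 \cdot 1 \right)}\right)} = \frac{1}{-582452 - 232 \left(493 - 19\right)} = \frac{1}{-582452 - 109968} = \frac{1}{-692420} = - \frac{1}{692420}$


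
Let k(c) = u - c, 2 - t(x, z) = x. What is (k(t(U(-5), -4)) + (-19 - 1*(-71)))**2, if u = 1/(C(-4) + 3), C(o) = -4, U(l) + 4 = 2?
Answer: 2209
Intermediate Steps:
U(l) = -2 (U(l) = -4 + 2 = -2)
u = -1 (u = 1/(-4 + 3) = 1/(-1) = -1)
t(x, z) = 2 - x
k(c) = -1 - c
(k(t(U(-5), -4)) + (-19 - 1*(-71)))**2 = ((-1 - (2 - 1*(-2))) + (-19 - 1*(-71)))**2 = ((-1 - (2 + 2)) + (-19 + 71))**2 = ((-1 - 1*4) + 52)**2 = ((-1 - 4) + 52)**2 = (-5 + 52)**2 = 47**2 = 2209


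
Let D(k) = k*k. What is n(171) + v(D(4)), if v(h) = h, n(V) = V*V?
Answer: 29257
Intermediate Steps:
D(k) = k**2
n(V) = V**2
n(171) + v(D(4)) = 171**2 + 4**2 = 29241 + 16 = 29257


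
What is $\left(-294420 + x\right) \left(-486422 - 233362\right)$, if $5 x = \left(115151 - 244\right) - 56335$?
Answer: $\frac{1017434837952}{5} \approx 2.0349 \cdot 10^{11}$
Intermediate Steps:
$x = \frac{58572}{5}$ ($x = \frac{\left(115151 - 244\right) - 56335}{5} = \frac{114907 - 56335}{5} = \frac{1}{5} \cdot 58572 = \frac{58572}{5} \approx 11714.0$)
$\left(-294420 + x\right) \left(-486422 - 233362\right) = \left(-294420 + \frac{58572}{5}\right) \left(-486422 - 233362\right) = \left(- \frac{1413528}{5}\right) \left(-719784\right) = \frac{1017434837952}{5}$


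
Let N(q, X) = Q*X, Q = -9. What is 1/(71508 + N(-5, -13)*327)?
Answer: 1/109767 ≈ 9.1102e-6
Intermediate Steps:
N(q, X) = -9*X
1/(71508 + N(-5, -13)*327) = 1/(71508 - 9*(-13)*327) = 1/(71508 + 117*327) = 1/(71508 + 38259) = 1/109767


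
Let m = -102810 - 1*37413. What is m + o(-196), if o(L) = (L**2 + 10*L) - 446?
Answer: -104213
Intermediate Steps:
m = -140223 (m = -102810 - 37413 = -140223)
o(L) = -446 + L**2 + 10*L
m + o(-196) = -140223 + (-446 + (-196)**2 + 10*(-196)) = -140223 + (-446 + 38416 - 1960) = -140223 + 36010 = -104213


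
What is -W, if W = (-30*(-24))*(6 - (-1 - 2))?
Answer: -6480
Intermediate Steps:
W = 6480 (W = 720*(6 - 1*(-3)) = 720*(6 + 3) = 720*9 = 6480)
-W = -1*6480 = -6480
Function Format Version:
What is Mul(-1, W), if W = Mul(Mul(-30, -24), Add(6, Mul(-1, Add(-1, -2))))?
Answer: -6480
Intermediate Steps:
W = 6480 (W = Mul(720, Add(6, Mul(-1, -3))) = Mul(720, Add(6, 3)) = Mul(720, 9) = 6480)
Mul(-1, W) = Mul(-1, 6480) = -6480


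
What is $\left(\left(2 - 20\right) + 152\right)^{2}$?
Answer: $17956$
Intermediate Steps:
$\left(\left(2 - 20\right) + 152\right)^{2} = \left(-18 + 152\right)^{2} = 134^{2} = 17956$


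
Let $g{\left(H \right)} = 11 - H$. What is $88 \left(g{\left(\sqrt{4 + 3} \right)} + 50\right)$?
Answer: $5368 - 88 \sqrt{7} \approx 5135.2$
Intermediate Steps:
$88 \left(g{\left(\sqrt{4 + 3} \right)} + 50\right) = 88 \left(\left(11 - \sqrt{4 + 3}\right) + 50\right) = 88 \left(\left(11 - \sqrt{7}\right) + 50\right) = 88 \left(61 - \sqrt{7}\right) = 5368 - 88 \sqrt{7}$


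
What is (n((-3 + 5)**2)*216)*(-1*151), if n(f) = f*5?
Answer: -652320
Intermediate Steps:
n(f) = 5*f
(n((-3 + 5)**2)*216)*(-1*151) = ((5*(-3 + 5)**2)*216)*(-1*151) = ((5*2**2)*216)*(-151) = ((5*4)*216)*(-151) = (20*216)*(-151) = 4320*(-151) = -652320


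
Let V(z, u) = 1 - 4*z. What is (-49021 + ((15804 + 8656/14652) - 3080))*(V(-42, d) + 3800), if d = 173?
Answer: -58632602427/407 ≈ -1.4406e+8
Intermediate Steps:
(-49021 + ((15804 + 8656/14652) - 3080))*(V(-42, d) + 3800) = (-49021 + ((15804 + 8656/14652) - 3080))*((1 - 4*(-42)) + 3800) = (-49021 + ((15804 + 8656*(1/14652)) - 3080))*((1 + 168) + 3800) = (-49021 + ((15804 + 2164/3663) - 3080))*(169 + 3800) = (-49021 + (57892216/3663 - 3080))*3969 = (-49021 + 46610176/3663)*3969 = -132953747/3663*3969 = -58632602427/407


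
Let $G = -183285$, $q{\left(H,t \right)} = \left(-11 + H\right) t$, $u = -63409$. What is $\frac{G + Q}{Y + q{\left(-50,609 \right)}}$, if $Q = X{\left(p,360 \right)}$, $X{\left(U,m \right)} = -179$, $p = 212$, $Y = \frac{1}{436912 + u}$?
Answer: $\frac{2015422188}{408095969} \approx 4.9386$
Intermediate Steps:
$q{\left(H,t \right)} = t \left(-11 + H\right)$
$Y = \frac{1}{373503}$ ($Y = \frac{1}{436912 - 63409} = \frac{1}{373503} \approx 2.6774 \cdot 10^{-6}$)
$Q = -179$
$\frac{G + Q}{Y + q{\left(-50,609 \right)}} = \frac{-183285 - 179}{\frac{1}{373503} + 609 \left(-11 - 50\right)} = - \frac{183464}{\frac{1}{373503} + 609 \left(-61\right)} = - \frac{183464}{\frac{1}{373503} - 37149} = - \frac{183464}{- \frac{13875262946}{373503}} = \left(-183464\right) \left(- \frac{373503}{13875262946}\right) = \frac{2015422188}{408095969}$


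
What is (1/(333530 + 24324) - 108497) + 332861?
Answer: 80289554857/357854 ≈ 2.2436e+5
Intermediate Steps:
(1/(333530 + 24324) - 108497) + 332861 = (1/357854 - 108497) + 332861 = -38826085437/357854 + 332861 = 80289554857/357854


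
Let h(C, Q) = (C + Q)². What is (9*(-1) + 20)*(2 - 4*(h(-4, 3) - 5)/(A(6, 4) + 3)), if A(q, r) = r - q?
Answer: 198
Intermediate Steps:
(9*(-1) + 20)*(2 - 4*(h(-4, 3) - 5)/(A(6, 4) + 3)) = (9*(-1) + 20)*(2 - 4*((-4 + 3)² - 5)/((4 - 1*6) + 3)) = (-9 + 20)*(2 - 4*((-1)² - 5)/((4 - 6) + 3)) = 11*(2 - 4*(1 - 5)/(-2 + 3)) = 11*(2 - (-16)/1) = 11*(2 - (-16)) = 11*(2 - 4*(-4)) = 11*(2 + 16) = 11*18 = 198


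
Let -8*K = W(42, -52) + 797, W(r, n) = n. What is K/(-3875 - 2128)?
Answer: 745/48024 ≈ 0.015513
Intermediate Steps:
K = -745/8 (K = -(-52 + 797)/8 = -⅛*745 = -745/8 ≈ -93.125)
K/(-3875 - 2128) = -745/(8*(-3875 - 2128)) = -745/8/(-6003) = -745/8*(-1/6003) = 745/48024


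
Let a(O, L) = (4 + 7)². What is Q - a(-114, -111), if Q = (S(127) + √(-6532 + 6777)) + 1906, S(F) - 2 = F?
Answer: 1914 + 7*√5 ≈ 1929.7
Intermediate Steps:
S(F) = 2 + F
Q = 2035 + 7*√5 (Q = ((2 + 127) + √(-6532 + 6777)) + 1906 = (129 + √245) + 1906 = (129 + 7*√5) + 1906 = 2035 + 7*√5 ≈ 2050.7)
a(O, L) = 121 (a(O, L) = 11² = 121)
Q - a(-114, -111) = (2035 + 7*√5) - 1*121 = (2035 + 7*√5) - 121 = 1914 + 7*√5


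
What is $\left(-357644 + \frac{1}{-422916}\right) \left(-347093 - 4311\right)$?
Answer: $\frac{13287759799524155}{105729} \approx 1.2568 \cdot 10^{11}$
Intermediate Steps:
$\left(-357644 + \frac{1}{-422916}\right) \left(-347093 - 4311\right) = \left(-357644 - \frac{1}{422916}\right) \left(-351404\right) = \left(- \frac{151253369905}{422916}\right) \left(-351404\right) = \frac{13287759799524155}{105729}$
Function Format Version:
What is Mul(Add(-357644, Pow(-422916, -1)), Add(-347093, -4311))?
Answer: Rational(13287759799524155, 105729) ≈ 1.2568e+11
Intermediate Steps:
Mul(Add(-357644, Pow(-422916, -1)), Add(-347093, -4311)) = Mul(Add(-357644, Rational(-1, 422916)), -351404) = Mul(Rational(-151253369905, 422916), -351404) = Rational(13287759799524155, 105729)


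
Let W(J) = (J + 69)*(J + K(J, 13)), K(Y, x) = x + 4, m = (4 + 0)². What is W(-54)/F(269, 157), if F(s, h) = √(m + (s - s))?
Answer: -555/4 ≈ -138.75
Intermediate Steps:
m = 16 (m = 4² = 16)
K(Y, x) = 4 + x
W(J) = (17 + J)*(69 + J) (W(J) = (J + 69)*(J + (4 + 13)) = (69 + J)*(J + 17) = (69 + J)*(17 + J) = (17 + J)*(69 + J))
F(s, h) = 4 (F(s, h) = √(16 + (s - s)) = √(16 + 0) = √16 = 4)
W(-54)/F(269, 157) = (1173 + (-54)² + 86*(-54))/4 = (1173 + 2916 - 4644)*(¼) = -555*¼ = -555/4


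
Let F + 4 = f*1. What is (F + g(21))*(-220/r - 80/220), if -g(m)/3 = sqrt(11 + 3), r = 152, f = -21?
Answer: 18925/418 + 2271*sqrt(14)/418 ≈ 65.604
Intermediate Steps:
F = -25 (F = -4 - 21*1 = -4 - 21 = -25)
g(m) = -3*sqrt(14) (g(m) = -3*sqrt(11 + 3) = -3*sqrt(14))
(F + g(21))*(-220/r - 80/220) = (-25 - 3*sqrt(14))*(-220/152 - 80/220) = (-25 - 3*sqrt(14))*(-220*1/152 - 80*1/220) = (-25 - 3*sqrt(14))*(-55/38 - 4/11) = (-25 - 3*sqrt(14))*(-757/418) = 18925/418 + 2271*sqrt(14)/418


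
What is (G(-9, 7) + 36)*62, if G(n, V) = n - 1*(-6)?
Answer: 2046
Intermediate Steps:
G(n, V) = 6 + n (G(n, V) = n + 6 = 6 + n)
(G(-9, 7) + 36)*62 = ((6 - 9) + 36)*62 = (-3 + 36)*62 = 33*62 = 2046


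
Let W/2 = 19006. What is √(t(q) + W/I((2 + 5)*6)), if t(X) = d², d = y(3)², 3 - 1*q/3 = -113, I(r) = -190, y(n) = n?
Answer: I*√1074545/95 ≈ 10.912*I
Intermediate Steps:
q = 348 (q = 9 - 3*(-113) = 9 + 339 = 348)
W = 38012 (W = 2*19006 = 38012)
d = 9 (d = 3² = 9)
t(X) = 81 (t(X) = 9² = 81)
√(t(q) + W/I((2 + 5)*6)) = √(81 + 38012/(-190)) = √(81 + 38012*(-1/190)) = √(81 - 19006/95) = √(-11311/95) = I*√1074545/95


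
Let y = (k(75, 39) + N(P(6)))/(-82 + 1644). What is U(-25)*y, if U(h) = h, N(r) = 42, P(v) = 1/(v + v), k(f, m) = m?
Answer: -2025/1562 ≈ -1.2964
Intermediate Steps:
P(v) = 1/(2*v)
y = 81/1562 (y = (39 + 42)/(-82 + 1644) = 81/1562 ≈ 0.051857)
U(-25)*y = -25*81/1562 = -2025/1562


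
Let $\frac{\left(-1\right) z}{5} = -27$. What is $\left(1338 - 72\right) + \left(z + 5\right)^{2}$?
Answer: $20866$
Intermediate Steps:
$z = 135$ ($z = \left(-5\right) \left(-27\right) = 135$)
$\left(1338 - 72\right) + \left(z + 5\right)^{2} = \left(1338 - 72\right) + \left(135 + 5\right)^{2} = 1266 + 140^{2} = 1266 + 19600 = 20866$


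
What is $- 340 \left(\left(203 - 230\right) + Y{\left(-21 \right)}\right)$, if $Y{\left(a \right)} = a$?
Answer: $16320$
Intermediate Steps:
$- 340 \left(\left(203 - 230\right) + Y{\left(-21 \right)}\right) = - 340 \left(\left(203 - 230\right) - 21\right) = - 340 \left(-27 - 21\right) = \left(-340\right) \left(-48\right) = 16320$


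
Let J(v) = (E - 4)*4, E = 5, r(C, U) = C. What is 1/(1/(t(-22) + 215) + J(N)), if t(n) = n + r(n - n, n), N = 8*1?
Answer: 193/773 ≈ 0.24968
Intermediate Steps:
N = 8
t(n) = n (t(n) = n + (n - n) = n + 0 = n)
J(v) = 4 (J(v) = (5 - 4)*4 = 1*4 = 4)
1/(1/(t(-22) + 215) + J(N)) = 1/(1/(-22 + 215) + 4) = 1/(1/193 + 4) = 1/(773/193) = 193/773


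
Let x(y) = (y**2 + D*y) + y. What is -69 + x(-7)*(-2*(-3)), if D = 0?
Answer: 183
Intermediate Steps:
x(y) = y + y**2 (x(y) = (y**2 + 0*y) + y = (y**2 + 0) + y = y**2 + y = y + y**2)
-69 + x(-7)*(-2*(-3)) = -69 + (-7*(1 - 7))*(-2*(-3)) = -69 - 7*(-6)*6 = -69 + 42*6 = -69 + 252 = 183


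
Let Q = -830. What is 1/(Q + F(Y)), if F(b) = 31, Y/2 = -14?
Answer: -1/799 ≈ -0.0012516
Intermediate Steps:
Y = -28 (Y = 2*(-14) = -28)
1/(Q + F(Y)) = 1/(-830 + 31) = 1/(-799) = -1/799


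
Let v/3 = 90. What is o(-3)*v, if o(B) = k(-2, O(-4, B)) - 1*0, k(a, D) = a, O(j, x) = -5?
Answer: -540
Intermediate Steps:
v = 270 (v = 3*90 = 270)
o(B) = -2 (o(B) = -2 - 1*0 = -2 + 0 = -2)
o(-3)*v = -2*270 = -540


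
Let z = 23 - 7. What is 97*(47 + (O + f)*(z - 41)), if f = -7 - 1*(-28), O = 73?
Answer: -223391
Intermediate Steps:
z = 16
f = 21 (f = -7 + 28 = 21)
97*(47 + (O + f)*(z - 41)) = 97*(47 + (73 + 21)*(16 - 41)) = 97*(47 + 94*(-25)) = 97*(47 - 2350) = 97*(-2303) = -223391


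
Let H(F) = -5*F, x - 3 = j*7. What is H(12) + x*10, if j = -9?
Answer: -660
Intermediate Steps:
x = -60 (x = 3 - 9*7 = 3 - 63 = -60)
H(12) + x*10 = -5*12 - 60*10 = -60 - 600 = -660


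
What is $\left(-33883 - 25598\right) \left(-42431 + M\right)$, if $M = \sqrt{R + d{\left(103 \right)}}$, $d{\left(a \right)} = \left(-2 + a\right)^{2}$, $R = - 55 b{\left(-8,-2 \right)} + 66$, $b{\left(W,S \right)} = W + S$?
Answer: $2523838311 - 59481 \sqrt{10817} \approx 2.5177 \cdot 10^{9}$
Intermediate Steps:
$b{\left(W,S \right)} = S + W$
$R = 616$ ($R = - 55 \left(-2 - 8\right) + 66 = \left(-55\right) \left(-10\right) + 66 = 550 + 66 = 616$)
$M = \sqrt{10817}$ ($M = \sqrt{616 + \left(-2 + 103\right)^{2}} = \sqrt{616 + 101^{2}} = \sqrt{616 + 10201} = \sqrt{10817} \approx 104.0$)
$\left(-33883 - 25598\right) \left(-42431 + M\right) = \left(-33883 - 25598\right) \left(-42431 + \sqrt{10817}\right) = - 59481 \left(-42431 + \sqrt{10817}\right) = 2523838311 - 59481 \sqrt{10817}$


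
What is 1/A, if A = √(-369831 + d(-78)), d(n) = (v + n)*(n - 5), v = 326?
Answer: -I*√390415/390415 ≈ -0.0016004*I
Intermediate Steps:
d(n) = (-5 + n)*(326 + n) (d(n) = (326 + n)*(n - 5) = (326 + n)*(-5 + n) = (-5 + n)*(326 + n))
A = I*√390415 (A = √(-369831 + (-1630 + (-78)² + 321*(-78))) = √(-369831 + (-1630 + 6084 - 25038)) = √(-369831 - 20584) = √(-390415) = I*√390415 ≈ 624.83*I)
1/A = 1/(I*√390415) = -I*√390415/390415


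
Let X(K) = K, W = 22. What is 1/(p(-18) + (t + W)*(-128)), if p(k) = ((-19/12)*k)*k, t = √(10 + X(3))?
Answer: -3329/10869249 + 128*√13/10869249 ≈ -0.00026382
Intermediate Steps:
t = √13 (t = √(10 + 3) = √13 ≈ 3.6056)
p(k) = -19*k²/12 (p(k) = ((-19*1/12)*k)*k = (-19*k/12)*k = -19*k²/12)
1/(p(-18) + (t + W)*(-128)) = 1/(-19/12*(-18)² + (√13 + 22)*(-128)) = 1/(-19/12*324 + (22 + √13)*(-128)) = 1/(-513 + (-2816 - 128*√13)) = 1/(-3329 - 128*√13)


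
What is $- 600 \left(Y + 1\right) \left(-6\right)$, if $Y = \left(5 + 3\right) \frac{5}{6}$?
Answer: $27600$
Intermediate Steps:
$Y = \frac{20}{3}$ ($Y = 8 \cdot 5 \cdot \frac{1}{6} = 8 \cdot \frac{5}{6} = \frac{20}{3} \approx 6.6667$)
$- 600 \left(Y + 1\right) \left(-6\right) = - 600 \left(\frac{20}{3} + 1\right) \left(-6\right) = - 600 \cdot \frac{23}{3} \left(-6\right) = \left(-600\right) \left(-46\right) = 27600$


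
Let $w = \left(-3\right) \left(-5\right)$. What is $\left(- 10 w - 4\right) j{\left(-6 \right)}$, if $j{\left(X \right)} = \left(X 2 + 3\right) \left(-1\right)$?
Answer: $-1386$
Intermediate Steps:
$w = 15$
$j{\left(X \right)} = -3 - 2 X$ ($j{\left(X \right)} = \left(2 X + 3\right) \left(-1\right) = \left(3 + 2 X\right) \left(-1\right) = -3 - 2 X$)
$\left(- 10 w - 4\right) j{\left(-6 \right)} = \left(\left(-10\right) 15 - 4\right) \left(-3 - -12\right) = \left(-150 - 4\right) \left(-3 + 12\right) = \left(-154\right) 9 = -1386$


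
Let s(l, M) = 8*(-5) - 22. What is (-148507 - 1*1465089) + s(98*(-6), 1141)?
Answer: -1613658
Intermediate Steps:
s(l, M) = -62 (s(l, M) = -40 - 22 = -62)
(-148507 - 1*1465089) + s(98*(-6), 1141) = (-148507 - 1*1465089) - 62 = (-148507 - 1465089) - 62 = -1613596 - 62 = -1613658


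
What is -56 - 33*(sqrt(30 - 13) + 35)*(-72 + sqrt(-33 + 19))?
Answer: -56 + 33*(35 + sqrt(17))*(72 - I*sqrt(14)) ≈ 92901.0 - 4830.7*I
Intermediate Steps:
-56 - 33*(sqrt(30 - 13) + 35)*(-72 + sqrt(-33 + 19)) = -56 - 33*(sqrt(17) + 35)*(-72 + sqrt(-14)) = -56 - 33*(35 + sqrt(17))*(-72 + I*sqrt(14)) = -56 - 33*(-72 + I*sqrt(14))*(35 + sqrt(17))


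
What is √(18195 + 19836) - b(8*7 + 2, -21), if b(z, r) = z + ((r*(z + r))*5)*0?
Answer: -58 + √38031 ≈ 137.02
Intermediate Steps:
b(z, r) = z (b(z, r) = z + ((r*(r + z))*5)*0 = z + (5*r*(r + z))*0 = z + 0 = z)
√(18195 + 19836) - b(8*7 + 2, -21) = √(18195 + 19836) - (8*7 + 2) = √38031 - (56 + 2) = √38031 - 1*58 = √38031 - 58 = -58 + √38031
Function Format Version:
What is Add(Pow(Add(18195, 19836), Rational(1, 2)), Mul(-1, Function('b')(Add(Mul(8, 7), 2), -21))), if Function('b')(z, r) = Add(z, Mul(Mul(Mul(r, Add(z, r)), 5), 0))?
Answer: Add(-58, Pow(38031, Rational(1, 2))) ≈ 137.02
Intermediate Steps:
Function('b')(z, r) = z (Function('b')(z, r) = Add(z, Mul(Mul(Mul(r, Add(r, z)), 5), 0)) = Add(z, Mul(Mul(5, r, Add(r, z)), 0)) = Add(z, 0) = z)
Add(Pow(Add(18195, 19836), Rational(1, 2)), Mul(-1, Function('b')(Add(Mul(8, 7), 2), -21))) = Add(Pow(Add(18195, 19836), Rational(1, 2)), Mul(-1, Add(Mul(8, 7), 2))) = Add(Pow(38031, Rational(1, 2)), Mul(-1, Add(56, 2))) = Add(Pow(38031, Rational(1, 2)), Mul(-1, 58)) = Add(Pow(38031, Rational(1, 2)), -58) = Add(-58, Pow(38031, Rational(1, 2)))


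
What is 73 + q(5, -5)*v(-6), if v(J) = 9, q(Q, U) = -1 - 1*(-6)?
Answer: 118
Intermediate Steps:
q(Q, U) = 5 (q(Q, U) = -1 + 6 = 5)
73 + q(5, -5)*v(-6) = 73 + 5*9 = 73 + 45 = 118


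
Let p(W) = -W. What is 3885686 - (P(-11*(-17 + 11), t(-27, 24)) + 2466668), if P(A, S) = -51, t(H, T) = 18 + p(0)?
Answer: 1419069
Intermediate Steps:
t(H, T) = 18 (t(H, T) = 18 - 1*0 = 18 + 0 = 18)
3885686 - (P(-11*(-17 + 11), t(-27, 24)) + 2466668) = 3885686 - (-51 + 2466668) = 3885686 - 1*2466617 = 3885686 - 2466617 = 1419069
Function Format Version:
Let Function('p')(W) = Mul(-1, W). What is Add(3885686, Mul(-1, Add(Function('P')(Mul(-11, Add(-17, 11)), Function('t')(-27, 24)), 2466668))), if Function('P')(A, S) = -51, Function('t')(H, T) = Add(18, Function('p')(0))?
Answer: 1419069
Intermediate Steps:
Function('t')(H, T) = 18 (Function('t')(H, T) = Add(18, Mul(-1, 0)) = Add(18, 0) = 18)
Add(3885686, Mul(-1, Add(Function('P')(Mul(-11, Add(-17, 11)), Function('t')(-27, 24)), 2466668))) = Add(3885686, Mul(-1, Add(-51, 2466668))) = Add(3885686, Mul(-1, 2466617)) = Add(3885686, -2466617) = 1419069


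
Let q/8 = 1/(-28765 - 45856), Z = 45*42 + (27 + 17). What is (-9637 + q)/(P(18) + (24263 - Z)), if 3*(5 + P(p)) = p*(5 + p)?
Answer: -719122585/1676136902 ≈ -0.42904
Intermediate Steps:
Z = 1934 (Z = 1890 + 44 = 1934)
P(p) = -5 + p*(5 + p)/3 (P(p) = -5 + (p*(5 + p))/3 = -5 + p*(5 + p)/3)
q = -8/74621 (q = 8/(-28765 - 45856) = 8/(-74621) = 8*(-1/74621) = -8/74621 ≈ -0.00010721)
(-9637 + q)/(P(18) + (24263 - Z)) = (-9637 - 8/74621)/((-5 + (1/3)*18**2 + (5/3)*18) + (24263 - 1*1934)) = -719122585/(74621*((-5 + (1/3)*324 + 30) + (24263 - 1934))) = -719122585/(74621*((-5 + 108 + 30) + 22329)) = -719122585/(74621*(133 + 22329)) = -719122585/74621/22462 = -719122585/74621*1/22462 = -719122585/1676136902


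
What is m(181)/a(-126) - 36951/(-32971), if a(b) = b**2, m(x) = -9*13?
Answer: 64752941/58160844 ≈ 1.1133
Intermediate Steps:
m(x) = -117
m(181)/a(-126) - 36951/(-32971) = -117/((-126)**2) - 36951/(-32971) = -117/15876 - 36951*(-1/32971) = -117*1/15876 + 36951/32971 = -13/1764 + 36951/32971 = 64752941/58160844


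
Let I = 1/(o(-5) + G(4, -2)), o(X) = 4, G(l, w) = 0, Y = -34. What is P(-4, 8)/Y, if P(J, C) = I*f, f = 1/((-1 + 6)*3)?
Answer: -1/2040 ≈ -0.00049020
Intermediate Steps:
I = ¼ (I = 1/(4 + 0) = 1/4 = ¼ ≈ 0.25000)
f = 1/15 (f = 1/(5*3) = 1/15 ≈ 0.066667)
P(J, C) = 1/60 (P(J, C) = (¼)*(1/15) = 1/60)
P(-4, 8)/Y = (1/60)/(-34) = (1/60)*(-1/34) = -1/2040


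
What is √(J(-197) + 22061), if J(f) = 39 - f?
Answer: √22297 ≈ 149.32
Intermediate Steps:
√(J(-197) + 22061) = √((39 - 1*(-197)) + 22061) = √((39 + 197) + 22061) = √(236 + 22061) = √22297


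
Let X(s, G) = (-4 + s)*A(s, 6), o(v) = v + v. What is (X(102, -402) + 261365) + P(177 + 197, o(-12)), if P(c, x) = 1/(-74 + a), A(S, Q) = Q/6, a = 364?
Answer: 75824271/290 ≈ 2.6146e+5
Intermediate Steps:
A(S, Q) = Q/6 (A(S, Q) = Q*(1/6) = Q/6)
o(v) = 2*v
X(s, G) = -4 + s (X(s, G) = (-4 + s)*((1/6)*6) = (-4 + s)*1 = -4 + s)
P(c, x) = 1/290 (P(c, x) = 1/(-74 + 364) = 1/290)
(X(102, -402) + 261365) + P(177 + 197, o(-12)) = ((-4 + 102) + 261365) + 1/290 = (98 + 261365) + 1/290 = 261463 + 1/290 = 75824271/290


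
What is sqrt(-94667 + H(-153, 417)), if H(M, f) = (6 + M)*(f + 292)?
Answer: I*sqrt(198890) ≈ 445.97*I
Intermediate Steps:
H(M, f) = (6 + M)*(292 + f)
sqrt(-94667 + H(-153, 417)) = sqrt(-94667 + (1752 + 6*417 + 292*(-153) - 153*417)) = sqrt(-94667 + (1752 + 2502 - 44676 - 63801)) = sqrt(-94667 - 104223) = sqrt(-198890) = I*sqrt(198890)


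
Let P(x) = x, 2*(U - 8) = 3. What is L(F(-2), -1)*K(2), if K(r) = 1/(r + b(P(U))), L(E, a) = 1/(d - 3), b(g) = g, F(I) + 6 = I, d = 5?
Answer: 1/23 ≈ 0.043478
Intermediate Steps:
U = 19/2 (U = 8 + (½)*3 = 8 + 3/2 = 19/2 ≈ 9.5000)
F(I) = -6 + I
L(E, a) = ½ (L(E, a) = 1/(5 - 3) = 1/2 = ½)
K(r) = 1/(19/2 + r) (K(r) = 1/(r + 19/2) = 1/(19/2 + r))
L(F(-2), -1)*K(2) = (2/(19 + 2*2))/2 = (2/(19 + 4))/2 = (2/23)/2 = (2*(1/23))/2 = (½)*(2/23) = 1/23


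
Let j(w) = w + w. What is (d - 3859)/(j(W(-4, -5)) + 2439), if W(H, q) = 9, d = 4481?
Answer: 622/2457 ≈ 0.25315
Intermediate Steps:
j(w) = 2*w
(d - 3859)/(j(W(-4, -5)) + 2439) = (4481 - 3859)/(2*9 + 2439) = 622/(18 + 2439) = 622/2457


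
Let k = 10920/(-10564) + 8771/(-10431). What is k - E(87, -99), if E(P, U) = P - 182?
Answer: 135023416/1449909 ≈ 93.125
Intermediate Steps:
E(P, U) = -182 + P
k = -2717939/1449909 (k = 10920*(-1/10564) + 8771*(-1/10431) = -2730/2641 - 8771/10431 = -2717939/1449909 ≈ -1.8746)
k - E(87, -99) = -2717939/1449909 - (-182 + 87) = -2717939/1449909 - 1*(-95) = -2717939/1449909 + 95 = 135023416/1449909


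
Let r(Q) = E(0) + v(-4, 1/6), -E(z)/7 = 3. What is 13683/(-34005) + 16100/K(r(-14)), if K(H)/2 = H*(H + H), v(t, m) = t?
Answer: 342182/56675 ≈ 6.0376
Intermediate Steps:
E(z) = -21 (E(z) = -7*3 = -21)
r(Q) = -25 (r(Q) = -21 - 4 = -25)
K(H) = 4*H² (K(H) = 2*(H*(H + H)) = 2*(H*(2*H)) = 2*(2*H²) = 4*H²)
13683/(-34005) + 16100/K(r(-14)) = 13683/(-34005) + 16100/((4*(-25)²)) = 13683*(-1/34005) + 16100/((4*625)) = -4561/11335 + 16100/2500 = -4561/11335 + 16100*(1/2500) = -4561/11335 + 161/25 = 342182/56675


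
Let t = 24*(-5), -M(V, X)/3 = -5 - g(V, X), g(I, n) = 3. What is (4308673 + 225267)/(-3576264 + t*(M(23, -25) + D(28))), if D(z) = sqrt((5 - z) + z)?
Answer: -169037751535/133440330216 + 5667425*sqrt(5)/133440330216 ≈ -1.2667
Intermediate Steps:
D(z) = sqrt(5)
M(V, X) = 24 (M(V, X) = -3*(-5 - 1*3) = -3*(-5 - 3) = -3*(-8) = 24)
t = -120
(4308673 + 225267)/(-3576264 + t*(M(23, -25) + D(28))) = (4308673 + 225267)/(-3576264 - 120*(24 + sqrt(5))) = 4533940/(-3576264 + (-2880 - 120*sqrt(5))) = 4533940/(-3579144 - 120*sqrt(5))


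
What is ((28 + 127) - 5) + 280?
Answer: 430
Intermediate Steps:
((28 + 127) - 5) + 280 = (155 - 5) + 280 = 150 + 280 = 430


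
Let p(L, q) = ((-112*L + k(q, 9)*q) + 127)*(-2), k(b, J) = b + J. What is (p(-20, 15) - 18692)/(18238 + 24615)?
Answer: -24146/42853 ≈ -0.56346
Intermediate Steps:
k(b, J) = J + b
p(L, q) = -254 + 224*L - 2*q*(9 + q) (p(L, q) = ((-112*L + (9 + q)*q) + 127)*(-2) = ((-112*L + q*(9 + q)) + 127)*(-2) = (127 - 112*L + q*(9 + q))*(-2) = -254 + 224*L - 2*q*(9 + q))
(p(-20, 15) - 18692)/(18238 + 24615) = ((-254 + 224*(-20) - 2*15*(9 + 15)) - 18692)/(18238 + 24615) = ((-254 - 4480 - 2*15*24) - 18692)/42853 = ((-254 - 4480 - 720) - 18692)*(1/42853) = (-5454 - 18692)*(1/42853) = -24146*1/42853 = -24146/42853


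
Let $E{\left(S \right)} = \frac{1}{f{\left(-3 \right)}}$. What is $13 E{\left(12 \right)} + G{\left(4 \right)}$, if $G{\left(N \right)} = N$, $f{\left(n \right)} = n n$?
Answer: $\frac{49}{9} \approx 5.4444$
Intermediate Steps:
$f{\left(n \right)} = n^{2}$
$E{\left(S \right)} = \frac{1}{9}$ ($E{\left(S \right)} = \frac{1}{\left(-3\right)^{2}} = \frac{1}{9}$)
$13 E{\left(12 \right)} + G{\left(4 \right)} = 13 \cdot \frac{1}{9} + 4 = \frac{13}{9} + 4 = \frac{49}{9}$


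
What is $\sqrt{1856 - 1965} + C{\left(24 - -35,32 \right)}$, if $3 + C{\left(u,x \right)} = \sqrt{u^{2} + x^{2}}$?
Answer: $-3 + \sqrt{4505} + i \sqrt{109} \approx 64.119 + 10.44 i$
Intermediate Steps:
$C{\left(u,x \right)} = -3 + \sqrt{u^{2} + x^{2}}$
$\sqrt{1856 - 1965} + C{\left(24 - -35,32 \right)} = \sqrt{1856 - 1965} - \left(3 - \sqrt{\left(24 - -35\right)^{2} + 32^{2}}\right) = \sqrt{-109} - \left(3 - \sqrt{\left(24 + 35\right)^{2} + 1024}\right) = i \sqrt{109} - \left(3 - \sqrt{59^{2} + 1024}\right) = i \sqrt{109} - \left(3 - \sqrt{3481 + 1024}\right) = i \sqrt{109} - \left(3 - \sqrt{4505}\right) = -3 + \sqrt{4505} + i \sqrt{109}$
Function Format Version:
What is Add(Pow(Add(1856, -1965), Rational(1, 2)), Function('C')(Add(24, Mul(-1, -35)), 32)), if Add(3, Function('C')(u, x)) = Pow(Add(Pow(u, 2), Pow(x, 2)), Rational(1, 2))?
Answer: Add(-3, Pow(4505, Rational(1, 2)), Mul(I, Pow(109, Rational(1, 2)))) ≈ Add(64.119, Mul(10.440, I))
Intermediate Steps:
Function('C')(u, x) = Add(-3, Pow(Add(Pow(u, 2), Pow(x, 2)), Rational(1, 2)))
Add(Pow(Add(1856, -1965), Rational(1, 2)), Function('C')(Add(24, Mul(-1, -35)), 32)) = Add(Pow(Add(1856, -1965), Rational(1, 2)), Add(-3, Pow(Add(Pow(Add(24, Mul(-1, -35)), 2), Pow(32, 2)), Rational(1, 2)))) = Add(Pow(-109, Rational(1, 2)), Add(-3, Pow(Add(Pow(Add(24, 35), 2), 1024), Rational(1, 2)))) = Add(Mul(I, Pow(109, Rational(1, 2))), Add(-3, Pow(Add(Pow(59, 2), 1024), Rational(1, 2)))) = Add(Mul(I, Pow(109, Rational(1, 2))), Add(-3, Pow(Add(3481, 1024), Rational(1, 2)))) = Add(Mul(I, Pow(109, Rational(1, 2))), Add(-3, Pow(4505, Rational(1, 2)))) = Add(-3, Pow(4505, Rational(1, 2)), Mul(I, Pow(109, Rational(1, 2))))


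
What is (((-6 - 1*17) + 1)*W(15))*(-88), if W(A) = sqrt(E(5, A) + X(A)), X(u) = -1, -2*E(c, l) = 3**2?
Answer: 968*I*sqrt(22) ≈ 4540.3*I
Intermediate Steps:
E(c, l) = -9/2 (E(c, l) = -1/2*3**2 = -1/2*9 = -9/2)
W(A) = I*sqrt(22)/2 (W(A) = sqrt(-9/2 - 1) = sqrt(-11/2) = I*sqrt(22)/2)
(((-6 - 1*17) + 1)*W(15))*(-88) = (((-6 - 1*17) + 1)*(I*sqrt(22)/2))*(-88) = (((-6 - 17) + 1)*(I*sqrt(22)/2))*(-88) = ((-23 + 1)*(I*sqrt(22)/2))*(-88) = -11*I*sqrt(22)*(-88) = 968*I*sqrt(22)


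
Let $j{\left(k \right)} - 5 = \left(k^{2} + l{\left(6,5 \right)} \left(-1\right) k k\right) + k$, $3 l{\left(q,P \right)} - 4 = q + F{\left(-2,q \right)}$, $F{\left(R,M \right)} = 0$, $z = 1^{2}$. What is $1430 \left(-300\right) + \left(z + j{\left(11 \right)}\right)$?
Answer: $- \frac{1287796}{3} \approx -4.2927 \cdot 10^{5}$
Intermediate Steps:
$z = 1$
$l{\left(q,P \right)} = \frac{4}{3} + \frac{q}{3}$ ($l{\left(q,P \right)} = \frac{4}{3} + \frac{q + 0}{3} = \frac{4}{3} + \frac{q}{3}$)
$j{\left(k \right)} = 5 + k - \frac{7 k^{2}}{3}$ ($j{\left(k \right)} = 5 + \left(\left(k^{2} + \left(\frac{4}{3} + \frac{1}{3} \cdot 6\right) \left(-1\right) k k\right) + k\right) = 5 + \left(\left(k^{2} + \left(\frac{4}{3} + 2\right) \left(-1\right) k k\right) + k\right) = 5 + \left(\left(k^{2} + \frac{10}{3} \left(-1\right) k k\right) + k\right) = 5 + \left(\left(k^{2} + - \frac{10 k}{3} k\right) + k\right) = 5 + \left(\left(k^{2} - \frac{10 k^{2}}{3}\right) + k\right) = 5 - \left(- k + \frac{7 k^{2}}{3}\right) = 5 + k - \frac{7 k^{2}}{3}$)
$1430 \left(-300\right) + \left(z + j{\left(11 \right)}\right) = 1430 \left(-300\right) + \left(1 + \left(5 + 11 - \frac{7 \cdot 11^{2}}{3}\right)\right) = -429000 + \left(1 + \left(5 + 11 - \frac{847}{3}\right)\right) = -429000 + \left(1 - \frac{799}{3}\right) = -429000 - \frac{796}{3} = - \frac{1287796}{3}$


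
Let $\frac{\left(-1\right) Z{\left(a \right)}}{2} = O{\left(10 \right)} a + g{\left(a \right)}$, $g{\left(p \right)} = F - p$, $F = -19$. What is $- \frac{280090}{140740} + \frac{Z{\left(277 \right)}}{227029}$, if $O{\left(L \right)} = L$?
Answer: $- \frac{6428493413}{3195206146} \approx -2.0119$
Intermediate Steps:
$g{\left(p \right)} = -19 - p$
$Z{\left(a \right)} = 38 - 18 a$ ($Z{\left(a \right)} = - 2 \left(10 a - \left(19 + a\right)\right) = - 2 \left(-19 + 9 a\right) = 38 - 18 a$)
$- \frac{280090}{140740} + \frac{Z{\left(277 \right)}}{227029} = - \frac{280090}{140740} + \frac{38 - 4986}{227029} = \left(-280090\right) \frac{1}{140740} + \left(38 - 4986\right) \frac{1}{227029} = - \frac{28009}{14074} - \frac{4948}{227029} = - \frac{6428493413}{3195206146}$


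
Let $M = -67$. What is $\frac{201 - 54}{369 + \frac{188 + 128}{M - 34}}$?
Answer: $\frac{2121}{5279} \approx 0.40178$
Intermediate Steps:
$\frac{201 - 54}{369 + \frac{188 + 128}{M - 34}} = \frac{201 - 54}{369 + \frac{188 + 128}{-67 - 34}} = \frac{147}{369 + \frac{316}{-101}} = \frac{147}{369 + 316 \left(- \frac{1}{101}\right)} = \frac{147}{369 - \frac{316}{101}} = \frac{147}{\frac{36953}{101}} = 147 \cdot \frac{101}{36953} = \frac{2121}{5279}$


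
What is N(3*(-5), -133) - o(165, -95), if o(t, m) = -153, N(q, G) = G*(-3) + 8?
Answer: 560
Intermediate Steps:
N(q, G) = 8 - 3*G (N(q, G) = -3*G + 8 = 8 - 3*G)
N(3*(-5), -133) - o(165, -95) = (8 - 3*(-133)) - 1*(-153) = (8 + 399) + 153 = 407 + 153 = 560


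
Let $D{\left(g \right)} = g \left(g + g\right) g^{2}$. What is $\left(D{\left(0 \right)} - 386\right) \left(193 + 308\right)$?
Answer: $-193386$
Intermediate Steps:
$D{\left(g \right)} = 2 g^{4}$ ($D{\left(g \right)} = g 2 g g^{2} = 2 g^{2} g^{2} = 2 g^{4}$)
$\left(D{\left(0 \right)} - 386\right) \left(193 + 308\right) = \left(2 \cdot 0^{4} - 386\right) \left(193 + 308\right) = \left(2 \cdot 0 - 386\right) 501 = \left(0 - 386\right) 501 = \left(-386\right) 501 = -193386$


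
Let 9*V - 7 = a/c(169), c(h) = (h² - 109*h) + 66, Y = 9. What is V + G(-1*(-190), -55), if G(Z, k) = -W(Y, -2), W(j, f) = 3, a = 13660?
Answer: -95230/45927 ≈ -2.0735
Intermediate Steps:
c(h) = 66 + h² - 109*h
G(Z, k) = -3 (G(Z, k) = -1*3 = -3)
V = 42551/45927 (V = 7/9 + (13660/(66 + 169² - 109*169))/9 = 7/9 + (13660/(66 + 28561 - 18421))/9 = 7/9 + (13660/10206)/9 = 7/9 + (13660*(1/10206))/9 = 7/9 + (⅑)*(6830/5103) = 7/9 + 6830/45927 = 42551/45927 ≈ 0.92649)
V + G(-1*(-190), -55) = 42551/45927 - 3 = -95230/45927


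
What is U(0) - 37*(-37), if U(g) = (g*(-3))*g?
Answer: 1369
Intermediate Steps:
U(g) = -3*g**2 (U(g) = (-3*g)*g = -3*g**2)
U(0) - 37*(-37) = -3*0**2 - 37*(-37) = -3*0 + 1369 = 0 + 1369 = 1369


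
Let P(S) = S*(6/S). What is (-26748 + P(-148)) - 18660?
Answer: -45402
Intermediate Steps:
P(S) = 6
(-26748 + P(-148)) - 18660 = (-26748 + 6) - 18660 = -26742 - 18660 = -45402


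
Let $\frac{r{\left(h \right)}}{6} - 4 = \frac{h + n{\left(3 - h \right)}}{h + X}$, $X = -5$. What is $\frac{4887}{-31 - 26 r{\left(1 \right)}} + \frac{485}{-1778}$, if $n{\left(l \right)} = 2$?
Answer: $- \frac{2237504}{239141} \approx -9.3564$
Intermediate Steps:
$r{\left(h \right)} = 24 + \frac{6 \left(2 + h\right)}{-5 + h}$ ($r{\left(h \right)} = 24 + 6 \frac{h + 2}{h - 5} = 24 + 6 \frac{2 + h}{-5 + h} = 24 + \frac{6 \left(2 + h\right)}{-5 + h}$)
$\frac{4887}{-31 - 26 r{\left(1 \right)}} + \frac{485}{-1778} = \frac{4887}{-31 - 26 \frac{6 \left(-18 + 5 \cdot 1\right)}{-5 + 1}} + \frac{485}{-1778} = \frac{4887}{-31 - 26 \frac{6 \left(-18 + 5\right)}{-4}} + 485 \left(- \frac{1}{1778}\right) = \frac{4887}{-31 - 26 \cdot 6 \left(- \frac{1}{4}\right) \left(-13\right)} - \frac{485}{1778} = \frac{4887}{-31 - 507} - \frac{485}{1778} = \frac{4887}{-538} - \frac{485}{1778} = 4887 \left(- \frac{1}{538}\right) - \frac{485}{1778} = - \frac{4887}{538} - \frac{485}{1778} = - \frac{2237504}{239141}$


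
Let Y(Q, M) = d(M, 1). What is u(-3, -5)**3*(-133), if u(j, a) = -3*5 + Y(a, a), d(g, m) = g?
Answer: 1064000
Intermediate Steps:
Y(Q, M) = M
u(j, a) = -15 + a (u(j, a) = -3*5 + a = -15 + a)
u(-3, -5)**3*(-133) = (-15 - 5)**3*(-133) = (-20)**3*(-133) = -8000*(-133) = 1064000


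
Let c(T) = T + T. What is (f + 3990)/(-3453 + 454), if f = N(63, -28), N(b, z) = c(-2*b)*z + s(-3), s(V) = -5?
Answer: -11041/2999 ≈ -3.6816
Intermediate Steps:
c(T) = 2*T
N(b, z) = -5 - 4*b*z (N(b, z) = (2*(-2*b))*z - 5 = (-4*b)*z - 5 = -4*b*z - 5 = -5 - 4*b*z)
f = 7051 (f = -5 - 4*63*(-28) = -5 + 7056 = 7051)
(f + 3990)/(-3453 + 454) = (7051 + 3990)/(-3453 + 454) = 11041/(-2999) = 11041*(-1/2999) = -11041/2999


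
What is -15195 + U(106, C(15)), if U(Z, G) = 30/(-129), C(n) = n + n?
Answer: -653395/43 ≈ -15195.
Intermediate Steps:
C(n) = 2*n
U(Z, G) = -10/43 (U(Z, G) = 30*(-1/129) = -10/43)
-15195 + U(106, C(15)) = -15195 - 10/43 = -653395/43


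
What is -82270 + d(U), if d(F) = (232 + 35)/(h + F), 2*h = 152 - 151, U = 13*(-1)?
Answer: -2057284/25 ≈ -82291.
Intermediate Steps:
U = -13
h = ½ (h = (152 - 151)/2 = (½)*1 = ½ ≈ 0.50000)
d(F) = 267/(½ + F) (d(F) = (232 + 35)/(½ + F) = 267/(½ + F))
-82270 + d(U) = -82270 + 534/(1 + 2*(-13)) = -82270 + 534/(1 - 26) = -82270 + 534/(-25) = -82270 + 534*(-1/25) = -82270 - 534/25 = -2057284/25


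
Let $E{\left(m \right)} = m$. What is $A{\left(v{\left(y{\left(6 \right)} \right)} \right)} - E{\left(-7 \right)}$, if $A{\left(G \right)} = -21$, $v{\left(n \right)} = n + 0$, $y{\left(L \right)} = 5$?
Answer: $-14$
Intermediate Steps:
$v{\left(n \right)} = n$
$A{\left(v{\left(y{\left(6 \right)} \right)} \right)} - E{\left(-7 \right)} = -21 - -7 = -21 + 7 = -14$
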